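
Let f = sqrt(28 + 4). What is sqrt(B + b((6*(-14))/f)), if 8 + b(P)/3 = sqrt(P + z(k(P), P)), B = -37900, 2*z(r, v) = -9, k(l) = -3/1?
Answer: sqrt(-151696 + 6*sqrt(6)*sqrt(-3 - 7*sqrt(2)))/2 ≈ 0.033882 + 194.74*I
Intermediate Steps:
k(l) = -3 (k(l) = -3*1 = -3)
z(r, v) = -9/2 (z(r, v) = (1/2)*(-9) = -9/2)
f = 4*sqrt(2) (f = sqrt(32) = 4*sqrt(2) ≈ 5.6569)
b(P) = -24 + 3*sqrt(-9/2 + P) (b(P) = -24 + 3*sqrt(P - 9/2) = -24 + 3*sqrt(-9/2 + P))
sqrt(B + b((6*(-14))/f)) = sqrt(-37900 + (-24 + 3*sqrt(-18 + 4*((6*(-14))/((4*sqrt(2)))))/2)) = sqrt(-37900 + (-24 + 3*sqrt(-18 + 4*(-21*sqrt(2)/2))/2)) = sqrt(-37900 + (-24 + 3*sqrt(-18 - 42*sqrt(2))/2)) = sqrt(-37924 + 3*sqrt(-18 - 42*sqrt(2))/2)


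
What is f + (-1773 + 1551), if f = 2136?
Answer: 1914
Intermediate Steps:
f + (-1773 + 1551) = 2136 + (-1773 + 1551) = 2136 - 222 = 1914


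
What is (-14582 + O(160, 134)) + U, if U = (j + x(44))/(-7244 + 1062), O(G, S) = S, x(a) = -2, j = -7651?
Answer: -89309883/6182 ≈ -14447.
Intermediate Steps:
U = 7653/6182 (U = (-7651 - 2)/(-7244 + 1062) = -7653/(-6182) = -7653*(-1/6182) = 7653/6182 ≈ 1.2379)
(-14582 + O(160, 134)) + U = (-14582 + 134) + 7653/6182 = -14448 + 7653/6182 = -89309883/6182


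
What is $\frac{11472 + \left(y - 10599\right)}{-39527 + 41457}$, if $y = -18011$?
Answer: $- \frac{8569}{965} \approx -8.8798$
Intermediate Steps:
$\frac{11472 + \left(y - 10599\right)}{-39527 + 41457} = \frac{11472 - 28610}{-39527 + 41457} = \frac{11472 - 28610}{1930} = \left(11472 - 28610\right) \frac{1}{1930} = \left(-17138\right) \frac{1}{1930} = - \frac{8569}{965}$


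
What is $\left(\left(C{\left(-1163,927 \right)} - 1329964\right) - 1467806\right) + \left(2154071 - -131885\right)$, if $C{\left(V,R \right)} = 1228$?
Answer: $-510586$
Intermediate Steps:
$\left(\left(C{\left(-1163,927 \right)} - 1329964\right) - 1467806\right) + \left(2154071 - -131885\right) = \left(\left(1228 - 1329964\right) - 1467806\right) + \left(2154071 - -131885\right) = \left(-1328736 - 1467806\right) + \left(2154071 + 131885\right) = \left(-1328736 - 1467806\right) + 2285956 = -2796542 + 2285956 = -510586$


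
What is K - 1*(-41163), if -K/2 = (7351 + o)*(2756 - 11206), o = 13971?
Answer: 360382963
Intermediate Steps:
K = 360341800 (K = -2*(7351 + 13971)*(2756 - 11206) = -42644*(-8450) = -2*(-180170900) = 360341800)
K - 1*(-41163) = 360341800 - 1*(-41163) = 360341800 + 41163 = 360382963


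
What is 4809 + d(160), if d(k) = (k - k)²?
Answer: 4809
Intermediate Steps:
d(k) = 0 (d(k) = 0² = 0)
4809 + d(160) = 4809 + 0 = 4809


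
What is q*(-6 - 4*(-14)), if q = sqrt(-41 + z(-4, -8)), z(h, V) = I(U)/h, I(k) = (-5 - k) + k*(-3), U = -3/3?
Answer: 25*I*sqrt(163) ≈ 319.18*I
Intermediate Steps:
U = -1 (U = -3*1/3 = -1)
I(k) = -5 - 4*k (I(k) = (-5 - k) - 3*k = -5 - 4*k)
z(h, V) = -1/h (z(h, V) = (-5 - 4*(-1))/h = (-5 + 4)/h = -1/h)
q = I*sqrt(163)/2 (q = sqrt(-41 - 1/(-4)) = sqrt(-41 - 1*(-1/4)) = sqrt(-41 + 1/4) = sqrt(-163/4) = I*sqrt(163)/2 ≈ 6.3836*I)
q*(-6 - 4*(-14)) = (I*sqrt(163)/2)*(-6 - 4*(-14)) = (I*sqrt(163)/2)*(-6 + 56) = (I*sqrt(163)/2)*50 = 25*I*sqrt(163)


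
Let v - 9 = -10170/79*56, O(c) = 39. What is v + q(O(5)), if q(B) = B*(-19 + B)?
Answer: -507189/79 ≈ -6420.1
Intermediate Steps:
v = -568809/79 (v = 9 - 10170/79*56 = 9 - 569520/79 = -568809/79 ≈ -7200.1)
v + q(O(5)) = -568809/79 + 39*(-19 + 39) = -568809/79 + 39*20 = -568809/79 + 780 = -507189/79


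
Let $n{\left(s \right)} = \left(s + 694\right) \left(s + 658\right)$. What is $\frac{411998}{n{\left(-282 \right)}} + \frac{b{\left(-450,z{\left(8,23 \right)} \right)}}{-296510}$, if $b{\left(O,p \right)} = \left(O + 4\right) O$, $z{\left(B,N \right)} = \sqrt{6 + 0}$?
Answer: $\frac{4553534429}{2296647856} \approx 1.9827$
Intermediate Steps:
$n{\left(s \right)} = \left(658 + s\right) \left(694 + s\right)$ ($n{\left(s \right)} = \left(694 + s\right) \left(658 + s\right) = \left(658 + s\right) \left(694 + s\right)$)
$z{\left(B,N \right)} = \sqrt{6}$
$b{\left(O,p \right)} = O \left(4 + O\right)$ ($b{\left(O,p \right)} = \left(4 + O\right) O = O \left(4 + O\right)$)
$\frac{411998}{n{\left(-282 \right)}} + \frac{b{\left(-450,z{\left(8,23 \right)} \right)}}{-296510} = \frac{411998}{456652 + \left(-282\right)^{2} + 1352 \left(-282\right)} + \frac{\left(-450\right) \left(4 - 450\right)}{-296510} = \frac{411998}{456652 + 79524 - 381264} + \left(-450\right) \left(-446\right) \left(- \frac{1}{296510}\right) = \frac{411998}{154912} + 200700 \left(- \frac{1}{296510}\right) = 411998 \cdot \frac{1}{154912} - \frac{20070}{29651} = \frac{205999}{77456} - \frac{20070}{29651} = \frac{4553534429}{2296647856}$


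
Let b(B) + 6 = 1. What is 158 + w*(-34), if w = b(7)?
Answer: 328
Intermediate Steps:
b(B) = -5 (b(B) = -6 + 1 = -5)
w = -5
158 + w*(-34) = 158 - 5*(-34) = 158 + 170 = 328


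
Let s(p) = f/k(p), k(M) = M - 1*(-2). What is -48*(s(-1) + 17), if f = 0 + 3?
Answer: -960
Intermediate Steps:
k(M) = 2 + M (k(M) = M + 2 = 2 + M)
f = 3
s(p) = 3/(2 + p)
-48*(s(-1) + 17) = -48*(3/(2 - 1) + 17) = -48*(3/1 + 17) = -48*(3*1 + 17) = -48*(3 + 17) = -48*20 = -960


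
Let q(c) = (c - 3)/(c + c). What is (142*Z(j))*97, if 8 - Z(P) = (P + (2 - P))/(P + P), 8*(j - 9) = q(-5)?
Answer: 9889732/91 ≈ 1.0868e+5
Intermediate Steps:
q(c) = (-3 + c)/(2*c) (q(c) = (-3 + c)/((2*c)) = (-3 + c)*(1/(2*c)) = (-3 + c)/(2*c))
j = 91/10 (j = 9 + ((1/2)*(-3 - 5)/(-5))/8 = 9 + ((1/2)*(-1/5)*(-8))/8 = 9 + (1/8)*(4/5) = 9 + 1/10 = 91/10 ≈ 9.1000)
Z(P) = 8 - 1/P (Z(P) = 8 - (P + (2 - P))/(P + P) = 8 - 2/(2*P) = 8 - 2*1/(2*P) = 8 - 1/P)
(142*Z(j))*97 = (142*(8 - 1/91/10))*97 = (142*(8 - 1*10/91))*97 = (142*(8 - 10/91))*97 = (142*(718/91))*97 = (101956/91)*97 = 9889732/91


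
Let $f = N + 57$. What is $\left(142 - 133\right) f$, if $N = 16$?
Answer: $657$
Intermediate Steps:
$f = 73$ ($f = 16 + 57 = 73$)
$\left(142 - 133\right) f = \left(142 - 133\right) 73 = 9 \cdot 73 = 657$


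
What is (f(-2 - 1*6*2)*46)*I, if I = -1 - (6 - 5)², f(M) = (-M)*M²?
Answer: -252448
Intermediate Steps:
f(M) = -M³
I = -2 (I = -1 - 1*1² = -1 - 1*1 = -1 - 1 = -2)
(f(-2 - 1*6*2)*46)*I = (-(-2 - 1*6*2)³*46)*(-2) = (-(-2 - 6*2)³*46)*(-2) = (-(-2 - 12)³*46)*(-2) = (-1*(-14)³*46)*(-2) = (-1*(-2744)*46)*(-2) = (2744*46)*(-2) = 126224*(-2) = -252448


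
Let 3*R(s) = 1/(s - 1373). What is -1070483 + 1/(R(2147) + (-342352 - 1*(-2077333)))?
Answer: -4312575521109167/4028625883 ≈ -1.0705e+6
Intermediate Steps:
R(s) = 1/(3*(-1373 + s)) (R(s) = 1/(3*(s - 1373)) = 1/(3*(-1373 + s)))
-1070483 + 1/(R(2147) + (-342352 - 1*(-2077333))) = -1070483 + 1/(1/(3*(-1373 + 2147)) + (-342352 - 1*(-2077333))) = -1070483 + 1/((1/3)/774 + (-342352 + 2077333)) = -1070483 + 1/((1/3)*(1/774) + 1734981) = -1070483 + 1/(1/2322 + 1734981) = -1070483 + 1/(4028625883/2322) = -1070483 + 2322/4028625883 = -4312575521109167/4028625883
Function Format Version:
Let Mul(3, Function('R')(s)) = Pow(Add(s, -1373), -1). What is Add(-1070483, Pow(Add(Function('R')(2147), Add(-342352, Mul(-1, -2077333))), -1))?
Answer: Rational(-4312575521109167, 4028625883) ≈ -1.0705e+6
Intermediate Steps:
Function('R')(s) = Mul(Rational(1, 3), Pow(Add(-1373, s), -1)) (Function('R')(s) = Mul(Rational(1, 3), Pow(Add(s, -1373), -1)) = Mul(Rational(1, 3), Pow(Add(-1373, s), -1)))
Add(-1070483, Pow(Add(Function('R')(2147), Add(-342352, Mul(-1, -2077333))), -1)) = Add(-1070483, Pow(Add(Mul(Rational(1, 3), Pow(Add(-1373, 2147), -1)), Add(-342352, Mul(-1, -2077333))), -1)) = Add(-1070483, Pow(Add(Mul(Rational(1, 3), Pow(774, -1)), Add(-342352, 2077333)), -1)) = Add(-1070483, Pow(Add(Mul(Rational(1, 3), Rational(1, 774)), 1734981), -1)) = Add(-1070483, Pow(Add(Rational(1, 2322), 1734981), -1)) = Add(-1070483, Pow(Rational(4028625883, 2322), -1)) = Add(-1070483, Rational(2322, 4028625883)) = Rational(-4312575521109167, 4028625883)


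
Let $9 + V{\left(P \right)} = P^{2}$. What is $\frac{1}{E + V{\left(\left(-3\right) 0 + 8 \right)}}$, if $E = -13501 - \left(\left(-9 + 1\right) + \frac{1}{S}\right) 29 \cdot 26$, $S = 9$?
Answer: $- \frac{9}{67480} \approx -0.00013337$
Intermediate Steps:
$V{\left(P \right)} = -9 + P^{2}$
$E = - \frac{67975}{9}$ ($E = -13501 - \left(\left(-9 + 1\right) + \frac{1}{9}\right) 29 \cdot 26 = -13501 - \left(-8 + \frac{1}{9}\right) 29 \cdot 26 = -13501 - \left(- \frac{71}{9}\right) 29 \cdot 26 = -13501 - \left(- \frac{2059}{9}\right) 26 = -13501 - - \frac{53534}{9} = -13501 + \frac{53534}{9} = - \frac{67975}{9} \approx -7552.8$)
$\frac{1}{E + V{\left(\left(-3\right) 0 + 8 \right)}} = \frac{1}{- \frac{67975}{9} - \left(9 - \left(\left(-3\right) 0 + 8\right)^{2}\right)} = \frac{1}{- \frac{67975}{9} - \left(9 - \left(0 + 8\right)^{2}\right)} = \frac{1}{- \frac{67975}{9} - \left(9 - 8^{2}\right)} = \frac{1}{- \frac{67975}{9} + \left(-9 + 64\right)} = \frac{1}{- \frac{67975}{9} + 55} = \frac{1}{- \frac{67480}{9}} = - \frac{9}{67480}$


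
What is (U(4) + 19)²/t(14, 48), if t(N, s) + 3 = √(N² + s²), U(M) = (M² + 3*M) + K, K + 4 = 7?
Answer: 2500/47 ≈ 53.191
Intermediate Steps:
K = 3 (K = -4 + 7 = 3)
U(M) = 3 + M² + 3*M (U(M) = (M² + 3*M) + 3 = 3 + M² + 3*M)
t(N, s) = -3 + √(N² + s²)
(U(4) + 19)²/t(14, 48) = ((3 + 4² + 3*4) + 19)²/(-3 + √(14² + 48²)) = ((3 + 16 + 12) + 19)²/(-3 + √(196 + 2304)) = (31 + 19)²/(-3 + √2500) = 50²/(-3 + 50) = 2500/47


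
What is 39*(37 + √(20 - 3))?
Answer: 1443 + 39*√17 ≈ 1603.8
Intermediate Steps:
39*(37 + √(20 - 3)) = 39*(37 + √17) = 1443 + 39*√17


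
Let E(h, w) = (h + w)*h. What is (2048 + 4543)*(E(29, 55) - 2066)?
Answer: 2438670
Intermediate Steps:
E(h, w) = h*(h + w)
(2048 + 4543)*(E(29, 55) - 2066) = (2048 + 4543)*(29*(29 + 55) - 2066) = 6591*(29*84 - 2066) = 6591*(2436 - 2066) = 6591*370 = 2438670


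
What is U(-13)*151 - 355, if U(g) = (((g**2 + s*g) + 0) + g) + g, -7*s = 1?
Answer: 150629/7 ≈ 21518.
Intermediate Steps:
s = -1/7 (s = -1/7*1 = -1/7 ≈ -0.14286)
U(g) = g**2 + 13*g/7 (U(g) = (((g**2 - g/7) + 0) + g) + g = ((g**2 - g/7) + g) + g = (g**2 + 6*g/7) + g = g**2 + 13*g/7)
U(-13)*151 - 355 = ((1/7)*(-13)*(13 + 7*(-13)))*151 - 355 = ((1/7)*(-13)*(13 - 91))*151 - 355 = ((1/7)*(-13)*(-78))*151 - 355 = (1014/7)*151 - 355 = 153114/7 - 355 = 150629/7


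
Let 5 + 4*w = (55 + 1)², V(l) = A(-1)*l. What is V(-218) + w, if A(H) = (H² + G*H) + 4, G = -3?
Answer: -3845/4 ≈ -961.25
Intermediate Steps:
A(H) = 4 + H² - 3*H (A(H) = (H² - 3*H) + 4 = 4 + H² - 3*H)
V(l) = 8*l (V(l) = (4 + (-1)² - 3*(-1))*l = (4 + 1 + 3)*l = 8*l)
w = 3131/4 (w = -5/4 + (55 + 1)²/4 = -5/4 + (¼)*56² = -5/4 + (¼)*3136 = -5/4 + 784 = 3131/4 ≈ 782.75)
V(-218) + w = 8*(-218) + 3131/4 = -1744 + 3131/4 = -3845/4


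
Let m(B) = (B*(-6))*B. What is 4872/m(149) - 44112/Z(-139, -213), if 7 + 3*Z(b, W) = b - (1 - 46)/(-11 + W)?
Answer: 658083511876/727060549 ≈ 905.13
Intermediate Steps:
m(B) = -6*B² (m(B) = (-6*B)*B = -6*B²)
Z(b, W) = -7/3 + 15/(-11 + W) + b/3 (Z(b, W) = -7/3 + (b - (1 - 46)/(-11 + W))/3 = -7/3 + (b - (-45)/(-11 + W))/3 = -7/3 + (b + 45/(-11 + W))/3 = -7/3 + (15/(-11 + W) + b/3) = -7/3 + 15/(-11 + W) + b/3)
4872/m(149) - 44112/Z(-139, -213) = 4872/((-6*149²)) - 44112*3*(-11 - 213)/(122 - 11*(-139) - 7*(-213) - 213*(-139)) = 4872/((-6*22201)) - 44112*(-672/(122 + 1529 + 1491 + 29607)) = 4872/(-133206) - 44112/((⅓)*(-1/224)*32749) = 4872*(-1/133206) - 44112/(-32749/672) = -812/22201 - 44112*(-672/32749) = -812/22201 + 29643264/32749 = 658083511876/727060549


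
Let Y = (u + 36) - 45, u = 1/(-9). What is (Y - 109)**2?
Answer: 1129969/81 ≈ 13950.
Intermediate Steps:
u = -1/9 ≈ -0.11111
Y = -82/9 (Y = (-1/9 + 36) - 45 = 323/9 - 45 = -82/9 ≈ -9.1111)
(Y - 109)**2 = (-82/9 - 109)**2 = (-1063/9)**2 = 1129969/81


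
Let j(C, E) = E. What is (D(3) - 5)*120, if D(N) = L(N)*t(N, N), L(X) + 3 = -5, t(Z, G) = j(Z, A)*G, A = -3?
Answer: 8040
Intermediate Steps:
t(Z, G) = -3*G
L(X) = -8 (L(X) = -3 - 5 = -8)
D(N) = 24*N (D(N) = -(-24)*N = 24*N)
(D(3) - 5)*120 = (24*3 - 5)*120 = (72 - 5)*120 = 67*120 = 8040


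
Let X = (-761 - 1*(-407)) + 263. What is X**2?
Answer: 8281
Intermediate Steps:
X = -91 (X = (-761 + 407) + 263 = -354 + 263 = -91)
X**2 = (-91)**2 = 8281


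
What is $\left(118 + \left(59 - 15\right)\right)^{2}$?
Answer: $26244$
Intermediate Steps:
$\left(118 + \left(59 - 15\right)\right)^{2} = \left(118 + 44\right)^{2} = 162^{2} = 26244$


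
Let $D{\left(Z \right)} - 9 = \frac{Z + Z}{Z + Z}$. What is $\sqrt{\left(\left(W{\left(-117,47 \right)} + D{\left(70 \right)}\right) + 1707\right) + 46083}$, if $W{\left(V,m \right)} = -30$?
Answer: $\sqrt{47770} \approx 218.56$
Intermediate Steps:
$D{\left(Z \right)} = 10$ ($D{\left(Z \right)} = 9 + \frac{Z + Z}{Z + Z} = 9 + \frac{2 Z}{2 Z} = 9 + 2 Z \frac{1}{2 Z} = 9 + 1 = 10$)
$\sqrt{\left(\left(W{\left(-117,47 \right)} + D{\left(70 \right)}\right) + 1707\right) + 46083} = \sqrt{\left(\left(-30 + 10\right) + 1707\right) + 46083} = \sqrt{\left(-20 + 1707\right) + 46083} = \sqrt{1687 + 46083} = \sqrt{47770}$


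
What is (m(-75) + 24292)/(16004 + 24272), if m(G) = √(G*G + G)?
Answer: 6073/10069 + 5*√222/40276 ≈ 0.60499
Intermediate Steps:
m(G) = √(G + G²) (m(G) = √(G² + G) = √(G + G²))
(m(-75) + 24292)/(16004 + 24272) = (√(-75*(1 - 75)) + 24292)/(16004 + 24272) = (√(-75*(-74)) + 24292)/40276 = (√5550 + 24292)*(1/40276) = (5*√222 + 24292)*(1/40276) = (24292 + 5*√222)*(1/40276) = 6073/10069 + 5*√222/40276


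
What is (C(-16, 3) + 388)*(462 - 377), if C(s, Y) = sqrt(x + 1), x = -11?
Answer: 32980 + 85*I*sqrt(10) ≈ 32980.0 + 268.79*I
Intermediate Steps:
C(s, Y) = I*sqrt(10) (C(s, Y) = sqrt(-11 + 1) = sqrt(-10) = I*sqrt(10))
(C(-16, 3) + 388)*(462 - 377) = (I*sqrt(10) + 388)*(462 - 377) = (388 + I*sqrt(10))*85 = 32980 + 85*I*sqrt(10)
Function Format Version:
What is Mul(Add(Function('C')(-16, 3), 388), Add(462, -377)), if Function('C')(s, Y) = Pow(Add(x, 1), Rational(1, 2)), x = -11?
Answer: Add(32980, Mul(85, I, Pow(10, Rational(1, 2)))) ≈ Add(32980., Mul(268.79, I))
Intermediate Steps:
Function('C')(s, Y) = Mul(I, Pow(10, Rational(1, 2))) (Function('C')(s, Y) = Pow(Add(-11, 1), Rational(1, 2)) = Pow(-10, Rational(1, 2)) = Mul(I, Pow(10, Rational(1, 2))))
Mul(Add(Function('C')(-16, 3), 388), Add(462, -377)) = Mul(Add(Mul(I, Pow(10, Rational(1, 2))), 388), Add(462, -377)) = Mul(Add(388, Mul(I, Pow(10, Rational(1, 2)))), 85) = Add(32980, Mul(85, I, Pow(10, Rational(1, 2))))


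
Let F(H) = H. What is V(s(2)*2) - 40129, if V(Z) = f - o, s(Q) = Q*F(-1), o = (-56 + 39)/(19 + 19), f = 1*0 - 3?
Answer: -1524999/38 ≈ -40132.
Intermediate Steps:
f = -3 (f = 0 - 3 = -3)
o = -17/38 ≈ -0.44737
s(Q) = -Q (s(Q) = Q*(-1) = -Q)
V(Z) = -97/38 (V(Z) = -3 - 1*(-17/38) = -3 + 17/38 = -97/38)
V(s(2)*2) - 40129 = -97/38 - 40129 = -1524999/38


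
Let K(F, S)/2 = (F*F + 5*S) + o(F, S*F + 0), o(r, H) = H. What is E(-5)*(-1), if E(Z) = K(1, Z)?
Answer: 58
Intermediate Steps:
K(F, S) = 2*F**2 + 10*S + 2*F*S (K(F, S) = 2*((F*F + 5*S) + (S*F + 0)) = 2*((F**2 + 5*S) + (F*S + 0)) = 2*((F**2 + 5*S) + F*S) = 2*(F**2 + 5*S + F*S) = 2*F**2 + 10*S + 2*F*S)
E(Z) = 2 + 12*Z (E(Z) = 2*1**2 + 10*Z + 2*1*Z = 2*1 + 10*Z + 2*Z = 2 + 10*Z + 2*Z = 2 + 12*Z)
E(-5)*(-1) = (2 + 12*(-5))*(-1) = (2 - 60)*(-1) = -58*(-1) = 58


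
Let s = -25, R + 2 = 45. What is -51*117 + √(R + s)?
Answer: -5967 + 3*√2 ≈ -5962.8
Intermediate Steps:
R = 43 (R = -2 + 45 = 43)
-51*117 + √(R + s) = -51*117 + √(43 - 25) = -5967 + √18 = -5967 + 3*√2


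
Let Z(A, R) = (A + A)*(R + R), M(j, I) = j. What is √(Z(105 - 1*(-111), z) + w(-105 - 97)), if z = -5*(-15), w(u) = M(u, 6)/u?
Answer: √64801 ≈ 254.56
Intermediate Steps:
w(u) = 1 (w(u) = u/u = 1)
z = 75
Z(A, R) = 4*A*R (Z(A, R) = (2*A)*(2*R) = 4*A*R)
√(Z(105 - 1*(-111), z) + w(-105 - 97)) = √(4*(105 - 1*(-111))*75 + 1) = √(4*(105 + 111)*75 + 1) = √(4*216*75 + 1) = √(64800 + 1) = √64801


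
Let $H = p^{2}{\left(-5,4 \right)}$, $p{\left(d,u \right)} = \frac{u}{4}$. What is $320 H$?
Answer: $320$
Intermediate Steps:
$p{\left(d,u \right)} = \frac{u}{4}$ ($p{\left(d,u \right)} = u \frac{1}{4} = \frac{u}{4}$)
$H = 1$ ($H = \left(\frac{1}{4} \cdot 4\right)^{2} = 1^{2} = 1$)
$320 H = 320 \cdot 1 = 320$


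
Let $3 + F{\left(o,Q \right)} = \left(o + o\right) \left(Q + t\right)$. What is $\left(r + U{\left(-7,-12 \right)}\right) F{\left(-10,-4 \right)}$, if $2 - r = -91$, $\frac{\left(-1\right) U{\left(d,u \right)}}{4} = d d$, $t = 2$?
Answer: $-3811$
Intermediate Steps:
$F{\left(o,Q \right)} = -3 + 2 o \left(2 + Q\right)$ ($F{\left(o,Q \right)} = -3 + \left(o + o\right) \left(Q + 2\right) = -3 + 2 o \left(2 + Q\right)$)
$U{\left(d,u \right)} = - 4 d^{2}$ ($U{\left(d,u \right)} = - 4 d d = - 4 d^{2}$)
$r = 93$ ($r = 2 - -91 = 2 + 91 = 93$)
$\left(r + U{\left(-7,-12 \right)}\right) F{\left(-10,-4 \right)} = \left(93 - 4 \left(-7\right)^{2}\right) \left(-3 + 4 \left(-10\right) + 2 \left(-4\right) \left(-10\right)\right) = \left(93 - 196\right) \left(-3 - 40 + 80\right) = \left(93 - 196\right) 37 = \left(-103\right) 37 = -3811$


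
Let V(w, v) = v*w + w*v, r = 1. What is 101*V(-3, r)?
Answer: -606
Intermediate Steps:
V(w, v) = 2*v*w (V(w, v) = v*w + v*w = 2*v*w)
101*V(-3, r) = 101*(2*1*(-3)) = 101*(-6) = -606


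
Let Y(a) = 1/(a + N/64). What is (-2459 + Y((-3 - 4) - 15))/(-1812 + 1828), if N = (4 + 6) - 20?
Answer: -1743463/11344 ≈ -153.69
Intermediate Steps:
N = -10 (N = 10 - 20 = -10)
Y(a) = 1/(-5/32 + a) (Y(a) = 1/(a - 10/64) = 1/(a - 10*1/64) = 1/(a - 5/32) = 1/(-5/32 + a))
(-2459 + Y((-3 - 4) - 15))/(-1812 + 1828) = (-2459 + 32/(-5 + 32*((-3 - 4) - 15)))/(-1812 + 1828) = (-2459 + 32/(-5 + 32*(-7 - 15)))/16 = (-2459 + 32/(-5 + 32*(-22)))*(1/16) = (-2459 + 32/(-5 - 704))*(1/16) = (-2459 + 32/(-709))*(1/16) = (-2459 + 32*(-1/709))*(1/16) = (-2459 - 32/709)*(1/16) = -1743463/709*1/16 = -1743463/11344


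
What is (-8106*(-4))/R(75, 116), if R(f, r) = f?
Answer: 10808/25 ≈ 432.32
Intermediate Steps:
(-8106*(-4))/R(75, 116) = -8106*(-4)/75 = 32424*(1/75) = 10808/25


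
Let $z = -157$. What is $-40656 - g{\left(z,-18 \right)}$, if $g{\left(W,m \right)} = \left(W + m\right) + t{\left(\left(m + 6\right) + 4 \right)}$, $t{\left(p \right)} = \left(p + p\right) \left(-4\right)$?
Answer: $-40545$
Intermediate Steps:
$t{\left(p \right)} = - 8 p$ ($t{\left(p \right)} = 2 p \left(-4\right) = - 8 p$)
$g{\left(W,m \right)} = -80 + W - 7 m$ ($g{\left(W,m \right)} = \left(W + m\right) - 8 \left(\left(m + 6\right) + 4\right) = \left(W + m\right) - 8 \left(\left(6 + m\right) + 4\right) = \left(W + m\right) - 8 \left(10 + m\right) = \left(W + m\right) - \left(80 + 8 m\right) = -80 + W - 7 m$)
$-40656 - g{\left(z,-18 \right)} = -40656 - \left(-80 - 157 - -126\right) = -40656 - \left(-80 - 157 + 126\right) = -40656 - -111 = -40656 + 111 = -40545$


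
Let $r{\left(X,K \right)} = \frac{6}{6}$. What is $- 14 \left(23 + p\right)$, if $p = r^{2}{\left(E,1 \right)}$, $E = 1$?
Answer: $-336$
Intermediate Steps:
$r{\left(X,K \right)} = 1$ ($r{\left(X,K \right)} = 6 \cdot \frac{1}{6} = 1$)
$p = 1$ ($p = 1^{2} = 1$)
$- 14 \left(23 + p\right) = - 14 \left(23 + 1\right) = \left(-14\right) 24 = -336$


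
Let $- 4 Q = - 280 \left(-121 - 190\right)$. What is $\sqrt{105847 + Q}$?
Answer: $\sqrt{84077} \approx 289.96$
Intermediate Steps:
$Q = -21770$ ($Q = - \frac{\left(-280\right) \left(-121 - 190\right)}{4} = - \frac{\left(-280\right) \left(-311\right)}{4} = \left(- \frac{1}{4}\right) 87080 = -21770$)
$\sqrt{105847 + Q} = \sqrt{105847 - 21770} = \sqrt{84077}$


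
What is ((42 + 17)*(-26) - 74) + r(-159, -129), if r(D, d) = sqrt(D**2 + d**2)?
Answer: -1608 + 3*sqrt(4658) ≈ -1403.3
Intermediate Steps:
((42 + 17)*(-26) - 74) + r(-159, -129) = ((42 + 17)*(-26) - 74) + sqrt((-159)**2 + (-129)**2) = (59*(-26) - 74) + sqrt(25281 + 16641) = (-1534 - 74) + sqrt(41922) = -1608 + 3*sqrt(4658)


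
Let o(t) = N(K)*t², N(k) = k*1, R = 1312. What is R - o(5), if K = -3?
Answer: 1387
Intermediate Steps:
N(k) = k
o(t) = -3*t²
R - o(5) = 1312 - (-3)*5² = 1312 - (-3)*25 = 1312 - 1*(-75) = 1312 + 75 = 1387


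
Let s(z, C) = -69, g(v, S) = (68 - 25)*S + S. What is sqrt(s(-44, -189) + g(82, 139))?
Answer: sqrt(6047) ≈ 77.762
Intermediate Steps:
g(v, S) = 44*S (g(v, S) = 43*S + S = 44*S)
sqrt(s(-44, -189) + g(82, 139)) = sqrt(-69 + 44*139) = sqrt(-69 + 6116) = sqrt(6047)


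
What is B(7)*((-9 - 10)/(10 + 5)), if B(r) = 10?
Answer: -38/3 ≈ -12.667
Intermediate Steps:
B(7)*((-9 - 10)/(10 + 5)) = 10*((-9 - 10)/(10 + 5)) = 10*(-19/15) = -38/3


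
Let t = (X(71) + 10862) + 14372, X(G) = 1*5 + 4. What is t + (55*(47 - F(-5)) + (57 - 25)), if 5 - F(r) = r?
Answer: 27310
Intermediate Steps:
F(r) = 5 - r
X(G) = 9 (X(G) = 5 + 4 = 9)
t = 25243 (t = (9 + 10862) + 14372 = 10871 + 14372 = 25243)
t + (55*(47 - F(-5)) + (57 - 25)) = 25243 + (55*(47 - (5 - 1*(-5))) + (57 - 25)) = 25243 + (55*(47 - (5 + 5)) + 32) = 25243 + (55*(47 - 1*10) + 32) = 25243 + (55*(47 - 10) + 32) = 25243 + (55*37 + 32) = 25243 + (2035 + 32) = 25243 + 2067 = 27310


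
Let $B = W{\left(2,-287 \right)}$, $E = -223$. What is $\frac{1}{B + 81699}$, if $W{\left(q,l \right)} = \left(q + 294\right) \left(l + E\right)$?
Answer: $- \frac{1}{69261} \approx -1.4438 \cdot 10^{-5}$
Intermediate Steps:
$W{\left(q,l \right)} = \left(-223 + l\right) \left(294 + q\right)$ ($W{\left(q,l \right)} = \left(q + 294\right) \left(l - 223\right) = \left(294 + q\right) \left(-223 + l\right) = \left(-223 + l\right) \left(294 + q\right)$)
$B = -150960$ ($B = -65562 - 446 + 294 \left(-287\right) - 574 = -65562 - 446 - 84378 - 574 = -150960$)
$\frac{1}{B + 81699} = \frac{1}{-150960 + 81699} = \frac{1}{-69261} = - \frac{1}{69261}$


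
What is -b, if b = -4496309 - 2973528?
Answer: 7469837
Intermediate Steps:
b = -7469837
-b = -1*(-7469837) = 7469837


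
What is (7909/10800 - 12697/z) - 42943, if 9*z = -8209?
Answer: -3805907066219/88657200 ≈ -42928.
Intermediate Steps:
z = -8209/9 (z = (⅑)*(-8209) = -8209/9 ≈ -912.11)
(7909/10800 - 12697/z) - 42943 = (7909/10800 - 12697/(-8209/9)) - 42943 = (7909*(1/10800) - 12697*(-9/8209)) - 42943 = (7909/10800 + 114273/8209) - 42943 = 1299073381/88657200 - 42943 = -3805907066219/88657200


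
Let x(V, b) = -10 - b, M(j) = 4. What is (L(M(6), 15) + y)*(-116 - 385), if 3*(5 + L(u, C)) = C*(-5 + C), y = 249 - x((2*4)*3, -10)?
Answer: -147294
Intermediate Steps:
y = 249 (y = 249 - (-10 - 1*(-10)) = 249 - (-10 + 10) = 249 - 1*0 = 249 + 0 = 249)
L(u, C) = -5 + C*(-5 + C)/3 (L(u, C) = -5 + (C*(-5 + C))/3 = -5 + C*(-5 + C)/3)
(L(M(6), 15) + y)*(-116 - 385) = ((-5 - 5/3*15 + (1/3)*15**2) + 249)*(-116 - 385) = ((-5 - 25 + (1/3)*225) + 249)*(-501) = ((-5 - 25 + 75) + 249)*(-501) = (45 + 249)*(-501) = 294*(-501) = -147294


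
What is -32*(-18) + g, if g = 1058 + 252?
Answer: 1886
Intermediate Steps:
g = 1310
-32*(-18) + g = -32*(-18) + 1310 = 576 + 1310 = 1886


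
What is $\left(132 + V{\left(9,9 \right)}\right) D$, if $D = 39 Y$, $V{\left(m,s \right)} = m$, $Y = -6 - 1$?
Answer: $-38493$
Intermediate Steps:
$Y = -7$ ($Y = -6 - 1 = -7$)
$D = -273$ ($D = 39 \left(-7\right) = -273$)
$\left(132 + V{\left(9,9 \right)}\right) D = \left(132 + 9\right) \left(-273\right) = 141 \left(-273\right) = -38493$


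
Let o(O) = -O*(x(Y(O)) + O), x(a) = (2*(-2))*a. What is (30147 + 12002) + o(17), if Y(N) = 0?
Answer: 41860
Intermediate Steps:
x(a) = -4*a
o(O) = -O² (o(O) = -O*(-4*0 + O) = -O*(0 + O) = -O*O = -O²)
(30147 + 12002) + o(17) = (30147 + 12002) - 1*17² = 42149 - 1*289 = 42149 - 289 = 41860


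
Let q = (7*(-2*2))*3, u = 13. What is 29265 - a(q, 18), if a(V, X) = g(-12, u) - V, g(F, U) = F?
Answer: 29193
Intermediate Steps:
q = -84 (q = (7*(-4))*3 = -28*3 = -84)
a(V, X) = -12 - V
29265 - a(q, 18) = 29265 - (-12 - 1*(-84)) = 29265 - (-12 + 84) = 29265 - 1*72 = 29265 - 72 = 29193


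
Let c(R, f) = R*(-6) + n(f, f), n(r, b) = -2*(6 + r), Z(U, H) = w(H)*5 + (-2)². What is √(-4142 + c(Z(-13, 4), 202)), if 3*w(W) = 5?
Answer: 2*I*√1158 ≈ 68.059*I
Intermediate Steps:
w(W) = 5/3 (w(W) = (⅓)*5 = 5/3)
Z(U, H) = 37/3 (Z(U, H) = (5/3)*5 + (-2)² = 25/3 + 4 = 37/3)
n(r, b) = -12 - 2*r
c(R, f) = -12 - 6*R - 2*f (c(R, f) = R*(-6) + (-12 - 2*f) = -6*R + (-12 - 2*f) = -12 - 6*R - 2*f)
√(-4142 + c(Z(-13, 4), 202)) = √(-4142 + (-12 - 6*37/3 - 2*202)) = √(-4142 + (-12 - 74 - 404)) = √(-4142 - 490) = √(-4632) = 2*I*√1158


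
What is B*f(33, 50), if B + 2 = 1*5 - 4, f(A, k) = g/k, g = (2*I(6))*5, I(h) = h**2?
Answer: -36/5 ≈ -7.2000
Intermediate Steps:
g = 360 (g = (2*6**2)*5 = (2*36)*5 = 72*5 = 360)
f(A, k) = 360/k
B = -1 (B = -2 + (1*5 - 4) = -2 + (5 - 4) = -2 + 1 = -1)
B*f(33, 50) = -360/50 = -1*36/5 = -36/5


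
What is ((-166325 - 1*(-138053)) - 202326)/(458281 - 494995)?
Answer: 38433/6119 ≈ 6.2809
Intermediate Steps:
((-166325 - 1*(-138053)) - 202326)/(458281 - 494995) = ((-166325 + 138053) - 202326)/(-36714) = (-28272 - 202326)*(-1/36714) = -230598*(-1/36714) = 38433/6119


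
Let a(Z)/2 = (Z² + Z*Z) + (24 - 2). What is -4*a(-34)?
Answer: -18672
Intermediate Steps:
a(Z) = 44 + 4*Z² (a(Z) = 2*((Z² + Z*Z) + (24 - 2)) = 2*((Z² + Z²) + 22) = 2*(2*Z² + 22) = 2*(22 + 2*Z²) = 44 + 4*Z²)
-4*a(-34) = -4*(44 + 4*(-34)²) = -4*(44 + 4*1156) = -4*(44 + 4624) = -4*4668 = -18672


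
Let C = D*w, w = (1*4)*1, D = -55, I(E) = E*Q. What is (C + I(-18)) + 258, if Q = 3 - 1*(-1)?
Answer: -34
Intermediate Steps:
Q = 4 (Q = 3 + 1 = 4)
I(E) = 4*E (I(E) = E*4 = 4*E)
w = 4 (w = 4*1 = 4)
C = -220 (C = -55*4 = -220)
(C + I(-18)) + 258 = (-220 + 4*(-18)) + 258 = (-220 - 72) + 258 = -292 + 258 = -34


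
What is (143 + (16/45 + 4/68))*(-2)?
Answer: -219424/765 ≈ -286.83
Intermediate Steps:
(143 + (16/45 + 4/68))*(-2) = (143 + (16*(1/45) + 4*(1/68)))*(-2) = (143 + (16/45 + 1/17))*(-2) = (143 + 317/765)*(-2) = (109712/765)*(-2) = -219424/765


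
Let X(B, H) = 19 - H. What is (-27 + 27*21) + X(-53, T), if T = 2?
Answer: 557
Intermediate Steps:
(-27 + 27*21) + X(-53, T) = (-27 + 27*21) + (19 - 1*2) = (-27 + 567) + (19 - 2) = 540 + 17 = 557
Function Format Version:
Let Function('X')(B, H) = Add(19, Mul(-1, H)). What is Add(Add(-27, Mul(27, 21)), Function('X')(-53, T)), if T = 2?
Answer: 557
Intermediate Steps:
Add(Add(-27, Mul(27, 21)), Function('X')(-53, T)) = Add(Add(-27, Mul(27, 21)), Add(19, Mul(-1, 2))) = Add(Add(-27, 567), Add(19, -2)) = Add(540, 17) = 557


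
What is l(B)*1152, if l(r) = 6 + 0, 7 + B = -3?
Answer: 6912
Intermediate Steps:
B = -10 (B = -7 - 3 = -10)
l(r) = 6
l(B)*1152 = 6*1152 = 6912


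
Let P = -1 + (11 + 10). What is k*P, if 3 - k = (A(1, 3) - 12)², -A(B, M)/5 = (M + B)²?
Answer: -169220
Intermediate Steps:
A(B, M) = -5*(B + M)² (A(B, M) = -5*(M + B)² = -5*(B + M)²)
P = 20 (P = -1 + 21 = 20)
k = -8461 (k = 3 - (-5*(1 + 3)² - 12)² = 3 - (-5*4² - 12)² = 3 - (-5*16 - 12)² = 3 - (-80 - 12)² = 3 - 1*(-92)² = 3 - 1*8464 = 3 - 8464 = -8461)
k*P = -8461*20 = -169220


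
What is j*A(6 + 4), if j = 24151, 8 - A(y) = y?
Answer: -48302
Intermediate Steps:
A(y) = 8 - y
j*A(6 + 4) = 24151*(8 - (6 + 4)) = 24151*(8 - 1*10) = 24151*(8 - 10) = 24151*(-2) = -48302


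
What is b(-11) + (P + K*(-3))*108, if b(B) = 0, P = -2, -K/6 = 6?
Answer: 11448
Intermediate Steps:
K = -36 (K = -6*6 = -36)
b(-11) + (P + K*(-3))*108 = 0 + (-2 - 36*(-3))*108 = 0 + (-2 + 108)*108 = 0 + 106*108 = 0 + 11448 = 11448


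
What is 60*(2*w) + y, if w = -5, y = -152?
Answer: -752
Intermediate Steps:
60*(2*w) + y = 60*(2*(-5)) - 152 = 60*(-10) - 152 = -600 - 152 = -752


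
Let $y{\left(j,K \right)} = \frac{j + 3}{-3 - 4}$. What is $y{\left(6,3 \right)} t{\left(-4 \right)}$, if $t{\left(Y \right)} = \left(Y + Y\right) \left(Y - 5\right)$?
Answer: $- \frac{648}{7} \approx -92.571$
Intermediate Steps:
$y{\left(j,K \right)} = - \frac{3}{7} - \frac{j}{7}$ ($y{\left(j,K \right)} = \frac{3 + j}{-7} = \left(3 + j\right) \left(- \frac{1}{7}\right) = - \frac{3}{7} - \frac{j}{7}$)
$t{\left(Y \right)} = 2 Y \left(-5 + Y\right)$
$y{\left(6,3 \right)} t{\left(-4 \right)} = \left(- \frac{3}{7} - \frac{6}{7}\right) 2 \left(-4\right) \left(-5 - 4\right) = \left(- \frac{3}{7} - \frac{6}{7}\right) 2 \left(-4\right) \left(-9\right) = \left(- \frac{9}{7}\right) 72 = - \frac{648}{7}$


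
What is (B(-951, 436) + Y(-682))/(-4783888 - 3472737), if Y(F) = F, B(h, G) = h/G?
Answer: 298303/3599888500 ≈ 8.2865e-5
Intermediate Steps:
(B(-951, 436) + Y(-682))/(-4783888 - 3472737) = (-951/436 - 682)/(-4783888 - 3472737) = (-951*1/436 - 682)/(-8256625) = (-951/436 - 682)*(-1/8256625) = -298303/436*(-1/8256625) = 298303/3599888500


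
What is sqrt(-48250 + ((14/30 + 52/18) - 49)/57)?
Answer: 2*I*sqrt(8818135410)/855 ≈ 219.66*I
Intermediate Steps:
sqrt(-48250 + ((14/30 + 52/18) - 49)/57) = sqrt(-48250 + ((14*(1/30) + 52*(1/18)) - 49)*(1/57)) = sqrt(-48250 + ((7/15 + 26/9) - 49)*(1/57)) = sqrt(-48250 + (151/45 - 49)*(1/57)) = sqrt(-48250 - 2054/45*1/57) = sqrt(-48250 - 2054/2565) = sqrt(-123763304/2565) = 2*I*sqrt(8818135410)/855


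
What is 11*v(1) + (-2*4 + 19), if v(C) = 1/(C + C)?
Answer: 33/2 ≈ 16.500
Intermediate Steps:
v(C) = 1/(2*C)
11*v(1) + (-2*4 + 19) = 11*((½)/1) + (-2*4 + 19) = 11*((½)*1) + (-8 + 19) = 11*(½) + 11 = 11/2 + 11 = 33/2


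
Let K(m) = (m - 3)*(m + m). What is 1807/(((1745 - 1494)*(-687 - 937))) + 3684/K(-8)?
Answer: 93835549/4483864 ≈ 20.927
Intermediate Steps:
K(m) = 2*m*(-3 + m) (K(m) = (-3 + m)*(2*m) = 2*m*(-3 + m))
1807/(((1745 - 1494)*(-687 - 937))) + 3684/K(-8) = 1807/(((1745 - 1494)*(-687 - 937))) + 3684/((2*(-8)*(-3 - 8))) = 1807/((251*(-1624))) + 3684/((2*(-8)*(-11))) = 1807/(-407624) + 3684/176 = 1807*(-1/407624) + 3684*(1/176) = -1807/407624 + 921/44 = 93835549/4483864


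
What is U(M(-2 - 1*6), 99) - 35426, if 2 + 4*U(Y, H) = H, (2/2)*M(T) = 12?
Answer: -141607/4 ≈ -35402.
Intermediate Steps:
M(T) = 12
U(Y, H) = -½ + H/4
U(M(-2 - 1*6), 99) - 35426 = (-½ + (¼)*99) - 35426 = (-½ + 99/4) - 35426 = 97/4 - 35426 = -141607/4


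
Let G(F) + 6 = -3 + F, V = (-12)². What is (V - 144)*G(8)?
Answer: 0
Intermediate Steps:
V = 144
G(F) = -9 + F (G(F) = -6 + (-3 + F) = -9 + F)
(V - 144)*G(8) = (144 - 144)*(-9 + 8) = 0*(-1) = 0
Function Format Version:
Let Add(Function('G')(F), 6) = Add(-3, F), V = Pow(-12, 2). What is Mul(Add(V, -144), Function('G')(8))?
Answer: 0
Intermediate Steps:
V = 144
Function('G')(F) = Add(-9, F) (Function('G')(F) = Add(-6, Add(-3, F)) = Add(-9, F))
Mul(Add(V, -144), Function('G')(8)) = Mul(Add(144, -144), Add(-9, 8)) = Mul(0, -1) = 0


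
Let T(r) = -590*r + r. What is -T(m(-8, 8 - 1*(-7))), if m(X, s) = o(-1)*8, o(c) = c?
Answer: -4712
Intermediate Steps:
m(X, s) = -8 (m(X, s) = -1*8 = -8)
T(r) = -589*r
-T(m(-8, 8 - 1*(-7))) = -(-589)*(-8) = -1*4712 = -4712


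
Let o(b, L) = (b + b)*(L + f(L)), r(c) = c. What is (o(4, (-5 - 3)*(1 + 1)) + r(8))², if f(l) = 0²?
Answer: 14400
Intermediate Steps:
f(l) = 0
o(b, L) = 2*L*b (o(b, L) = (b + b)*(L + 0) = (2*b)*L = 2*L*b)
(o(4, (-5 - 3)*(1 + 1)) + r(8))² = (2*((-5 - 3)*(1 + 1))*4 + 8)² = (2*(-8*2)*4 + 8)² = (2*(-16)*4 + 8)² = (-128 + 8)² = (-120)² = 14400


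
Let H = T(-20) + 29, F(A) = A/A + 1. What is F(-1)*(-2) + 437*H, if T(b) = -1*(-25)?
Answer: 23594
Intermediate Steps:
T(b) = 25
F(A) = 2 (F(A) = 1 + 1 = 2)
H = 54 (H = 25 + 29 = 54)
F(-1)*(-2) + 437*H = 2*(-2) + 437*54 = -4 + 23598 = 23594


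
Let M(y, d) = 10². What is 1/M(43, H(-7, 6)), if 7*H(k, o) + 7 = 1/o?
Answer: 1/100 ≈ 0.010000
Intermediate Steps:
H(k, o) = -1 + 1/(7*o)
M(y, d) = 100
1/M(43, H(-7, 6)) = 1/100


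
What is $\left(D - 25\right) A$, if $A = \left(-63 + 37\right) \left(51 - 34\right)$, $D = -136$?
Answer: $71162$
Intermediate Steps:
$A = -442$ ($A = \left(-26\right) 17 = -442$)
$\left(D - 25\right) A = \left(-136 - 25\right) \left(-442\right) = \left(-161\right) \left(-442\right) = 71162$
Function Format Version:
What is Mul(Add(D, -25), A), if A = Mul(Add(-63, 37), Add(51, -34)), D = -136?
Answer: 71162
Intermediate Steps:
A = -442 (A = Mul(-26, 17) = -442)
Mul(Add(D, -25), A) = Mul(Add(-136, -25), -442) = Mul(-161, -442) = 71162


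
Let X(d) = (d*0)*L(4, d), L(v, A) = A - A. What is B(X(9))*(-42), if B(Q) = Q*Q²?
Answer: 0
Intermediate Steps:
L(v, A) = 0
X(d) = 0 (X(d) = (d*0)*0 = 0*0 = 0)
B(Q) = Q³
B(X(9))*(-42) = 0³*(-42) = 0*(-42) = 0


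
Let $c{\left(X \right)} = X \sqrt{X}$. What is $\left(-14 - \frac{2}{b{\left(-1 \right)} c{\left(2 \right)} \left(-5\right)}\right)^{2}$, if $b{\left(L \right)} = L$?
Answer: $\frac{\left(140 + \sqrt{2}\right)^{2}}{100} \approx 199.98$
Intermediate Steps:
$c{\left(X \right)} = X^{\frac{3}{2}}$
$\left(-14 - \frac{2}{b{\left(-1 \right)} c{\left(2 \right)} \left(-5\right)}\right)^{2} = \left(-14 - \frac{2}{- 2^{\frac{3}{2}} \left(-5\right)}\right)^{2} = \left(-14 - \frac{2}{- 2 \sqrt{2} \left(-5\right)}\right)^{2} = \left(-14 - \frac{2}{10 \sqrt{2}}\right)^{2} = \left(-14 - 2 \frac{\sqrt{2}}{20}\right)^{2} = \left(-14 - \frac{\sqrt{2}}{10}\right)^{2}$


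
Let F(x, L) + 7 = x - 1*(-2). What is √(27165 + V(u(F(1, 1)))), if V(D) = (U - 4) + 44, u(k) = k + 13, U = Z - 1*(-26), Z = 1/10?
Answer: √2723110/10 ≈ 165.02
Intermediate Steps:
Z = ⅒ ≈ 0.10000
F(x, L) = -5 + x (F(x, L) = -7 + (x - 1*(-2)) = -7 + (x + 2) = -7 + (2 + x) = -5 + x)
U = 261/10 (U = ⅒ - 1*(-26) = ⅒ + 26 = 261/10 ≈ 26.100)
u(k) = 13 + k
V(D) = 661/10 (V(D) = (261/10 - 4) + 44 = 221/10 + 44 = 661/10)
√(27165 + V(u(F(1, 1)))) = √(27165 + 661/10) = √(272311/10) = √2723110/10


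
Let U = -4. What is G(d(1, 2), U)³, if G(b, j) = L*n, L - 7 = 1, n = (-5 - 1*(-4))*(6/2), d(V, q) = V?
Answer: -13824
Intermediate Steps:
n = -3 (n = (-5 + 4)*(6*(½)) = -1*3 = -3)
L = 8 (L = 7 + 1 = 8)
G(b, j) = -24 (G(b, j) = 8*(-3) = -24)
G(d(1, 2), U)³ = (-24)³ = -13824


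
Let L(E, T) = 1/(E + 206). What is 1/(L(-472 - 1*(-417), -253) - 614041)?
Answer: -151/92720190 ≈ -1.6286e-6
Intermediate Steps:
L(E, T) = 1/(206 + E)
1/(L(-472 - 1*(-417), -253) - 614041) = 1/(1/(206 + (-472 - 1*(-417))) - 614041) = 1/(1/(206 + (-472 + 417)) - 614041) = 1/(1/(206 - 55) - 614041) = 1/(1/151 - 614041) = 1/(-92720190/151) = -151/92720190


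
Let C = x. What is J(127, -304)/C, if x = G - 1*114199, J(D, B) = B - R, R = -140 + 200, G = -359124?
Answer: 364/473323 ≈ 0.00076903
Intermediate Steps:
R = 60
J(D, B) = -60 + B (J(D, B) = B - 1*60 = B - 60 = -60 + B)
x = -473323 (x = -359124 - 1*114199 = -359124 - 114199 = -473323)
C = -473323
J(127, -304)/C = (-60 - 304)/(-473323) = -364*(-1/473323) = 364/473323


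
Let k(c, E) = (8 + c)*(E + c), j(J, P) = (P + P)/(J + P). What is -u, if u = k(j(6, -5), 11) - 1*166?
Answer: 168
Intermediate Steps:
j(J, P) = 2*P/(J + P) (j(J, P) = (2*P)/(J + P) = 2*P/(J + P))
u = -168 (u = ((2*(-5)/(6 - 5))**2 + 8*11 + 8*(2*(-5)/(6 - 5)) + 11*(2*(-5)/(6 - 5))) - 1*166 = ((2*(-5)/1)**2 + 88 + 8*(2*(-5)/1) + 11*(2*(-5)/1)) - 166 = ((2*(-5)*1)**2 + 88 + 8*(2*(-5)*1) + 11*(2*(-5)*1)) - 166 = ((-10)**2 + 88 + 8*(-10) + 11*(-10)) - 166 = (100 + 88 - 80 - 110) - 166 = -2 - 166 = -168)
-u = -1*(-168) = 168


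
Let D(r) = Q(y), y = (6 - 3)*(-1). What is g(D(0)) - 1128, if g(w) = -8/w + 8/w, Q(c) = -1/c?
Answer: -1128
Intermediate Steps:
y = -3 (y = 3*(-1) = -3)
D(r) = ⅓ (D(r) = -1/(-3) = -1*(-⅓) = ⅓)
g(w) = 0
g(D(0)) - 1128 = 0 - 1128 = -1128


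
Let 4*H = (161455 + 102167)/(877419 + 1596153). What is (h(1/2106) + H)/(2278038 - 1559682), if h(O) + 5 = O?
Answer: -8635147535/1247387511917664 ≈ -6.9226e-6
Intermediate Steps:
h(O) = -5 + O
H = 43937/1649048 (H = ((161455 + 102167)/(877419 + 1596153))/4 = (263622/2473572)/4 = (263622*(1/2473572))/4 = (1/4)*(43937/412262) = 43937/1649048 ≈ 0.026644)
(h(1/2106) + H)/(2278038 - 1559682) = ((-5 + 1/2106) + 43937/1649048)/(2278038 - 1559682) = ((-5 + 1/2106) + 43937/1649048)/718356 = (-10529/2106 + 43937/1649048)*(1/718356) = -8635147535/1736447544*1/718356 = -8635147535/1247387511917664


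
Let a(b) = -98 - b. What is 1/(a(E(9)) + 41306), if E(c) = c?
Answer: 1/41199 ≈ 2.4272e-5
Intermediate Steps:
1/(a(E(9)) + 41306) = 1/((-98 - 1*9) + 41306) = 1/((-98 - 9) + 41306) = 1/(-107 + 41306) = 1/41199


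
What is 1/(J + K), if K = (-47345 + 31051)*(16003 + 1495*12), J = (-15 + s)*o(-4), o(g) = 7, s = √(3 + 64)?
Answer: -79009621/43697641473945018 - √67/43697641473945018 ≈ -1.8081e-9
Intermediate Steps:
s = √67 ≈ 8.1853
J = -105 + 7*√67 (J = (-15 + √67)*7 = -105 + 7*√67 ≈ -47.703)
K = -553067242 (K = -16294*(16003 + 17940) = -16294*33943 = -553067242)
1/(J + K) = 1/((-105 + 7*√67) - 553067242) = 1/(-553067347 + 7*√67)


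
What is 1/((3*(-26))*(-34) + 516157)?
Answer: 1/518809 ≈ 1.9275e-6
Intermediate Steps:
1/((3*(-26))*(-34) + 516157) = 1/(-78*(-34) + 516157) = 1/(2652 + 516157) = 1/518809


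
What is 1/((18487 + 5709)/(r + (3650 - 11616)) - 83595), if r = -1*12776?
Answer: -10371/866975843 ≈ -1.1962e-5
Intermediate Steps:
r = -12776
1/((18487 + 5709)/(r + (3650 - 11616)) - 83595) = 1/((18487 + 5709)/(-12776 + (3650 - 11616)) - 83595) = 1/(24196/(-12776 - 7966) - 83595) = 1/(24196/(-20742) - 83595) = 1/(24196*(-1/20742) - 83595) = 1/(-12098/10371 - 83595) = 1/(-866975843/10371) = -10371/866975843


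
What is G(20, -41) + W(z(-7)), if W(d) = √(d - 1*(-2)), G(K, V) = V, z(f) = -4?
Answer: -41 + I*√2 ≈ -41.0 + 1.4142*I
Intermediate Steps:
W(d) = √(2 + d) (W(d) = √(d + 2) = √(2 + d))
G(20, -41) + W(z(-7)) = -41 + √(2 - 4) = -41 + √(-2) = -41 + I*√2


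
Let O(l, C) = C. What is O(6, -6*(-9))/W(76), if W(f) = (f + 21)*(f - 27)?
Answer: 54/4753 ≈ 0.011361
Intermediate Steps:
W(f) = (-27 + f)*(21 + f) (W(f) = (21 + f)*(-27 + f) = (-27 + f)*(21 + f))
O(6, -6*(-9))/W(76) = (-6*(-9))/(-567 + 76**2 - 6*76) = 54/(-567 + 5776 - 456) = 54/4753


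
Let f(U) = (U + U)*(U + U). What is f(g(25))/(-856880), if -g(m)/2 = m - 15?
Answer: -20/10711 ≈ -0.0018672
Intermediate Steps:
g(m) = 30 - 2*m (g(m) = -2*(m - 15) = -2*(-15 + m) = 30 - 2*m)
f(U) = 4*U² (f(U) = (2*U)*(2*U) = 4*U²)
f(g(25))/(-856880) = (4*(30 - 2*25)²)/(-856880) = (4*(30 - 50)²)*(-1/856880) = (4*(-20)²)*(-1/856880) = (4*400)*(-1/856880) = 1600*(-1/856880) = -20/10711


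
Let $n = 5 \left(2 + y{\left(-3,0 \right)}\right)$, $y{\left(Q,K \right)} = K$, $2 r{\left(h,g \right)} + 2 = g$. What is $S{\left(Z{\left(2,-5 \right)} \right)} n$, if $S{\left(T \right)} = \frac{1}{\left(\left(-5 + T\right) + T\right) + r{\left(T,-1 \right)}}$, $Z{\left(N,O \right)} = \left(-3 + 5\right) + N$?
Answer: $\frac{20}{3} \approx 6.6667$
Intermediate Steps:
$Z{\left(N,O \right)} = 2 + N$
$r{\left(h,g \right)} = -1 + \frac{g}{2}$
$S{\left(T \right)} = \frac{1}{- \frac{13}{2} + 2 T}$ ($S{\left(T \right)} = \frac{1}{\left(\left(-5 + T\right) + T\right) + \left(-1 + \frac{1}{2} \left(-1\right)\right)} = \frac{1}{\left(-5 + 2 T\right) - \frac{3}{2}} = \frac{1}{- \frac{13}{2} + 2 T}$)
$n = 10$ ($n = 5 \left(2 + 0\right) = 5 \cdot 2 = 10$)
$S{\left(Z{\left(2,-5 \right)} \right)} n = \frac{2}{-13 + 4 \left(2 + 2\right)} 10 = \frac{2}{-13 + 4 \cdot 4} \cdot 10 = \frac{2}{-13 + 16} \cdot 10 = \frac{2}{3} \cdot 10 = \frac{20}{3}$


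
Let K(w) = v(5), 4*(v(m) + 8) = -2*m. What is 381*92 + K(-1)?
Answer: 70083/2 ≈ 35042.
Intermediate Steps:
v(m) = -8 - m/2 (v(m) = -8 + (-2*m)/4 = -8 - m/2)
K(w) = -21/2 (K(w) = -8 - ½*5 = -8 - 5/2 = -21/2)
381*92 + K(-1) = 381*92 - 21/2 = 35052 - 21/2 = 70083/2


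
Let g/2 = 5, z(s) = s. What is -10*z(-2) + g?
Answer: 30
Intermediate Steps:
g = 10 (g = 2*5 = 10)
-10*z(-2) + g = -10*(-2) + 10 = 20 + 10 = 30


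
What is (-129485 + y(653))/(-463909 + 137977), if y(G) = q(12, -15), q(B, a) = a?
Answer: 32375/81483 ≈ 0.39732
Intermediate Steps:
y(G) = -15
(-129485 + y(653))/(-463909 + 137977) = (-129485 - 15)/(-463909 + 137977) = -129500/(-325932) = -129500*(-1/325932) = 32375/81483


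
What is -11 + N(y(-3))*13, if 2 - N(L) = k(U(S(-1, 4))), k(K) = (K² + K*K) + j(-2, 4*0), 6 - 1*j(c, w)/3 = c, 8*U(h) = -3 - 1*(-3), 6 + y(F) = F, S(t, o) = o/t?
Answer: -297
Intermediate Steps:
y(F) = -6 + F
U(h) = 0 (U(h) = (-3 - 1*(-3))/8 = (-3 + 3)/8 = (⅛)*0 = 0)
j(c, w) = 18 - 3*c
k(K) = 24 + 2*K² (k(K) = (K² + K*K) + (18 - 3*(-2)) = (K² + K²) + (18 + 6) = 2*K² + 24 = 24 + 2*K²)
N(L) = -22 (N(L) = 2 - (24 + 2*0²) = 2 - (24 + 2*0) = 2 - (24 + 0) = 2 - 1*24 = 2 - 24 = -22)
-11 + N(y(-3))*13 = -11 - 22*13 = -11 - 286 = -297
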